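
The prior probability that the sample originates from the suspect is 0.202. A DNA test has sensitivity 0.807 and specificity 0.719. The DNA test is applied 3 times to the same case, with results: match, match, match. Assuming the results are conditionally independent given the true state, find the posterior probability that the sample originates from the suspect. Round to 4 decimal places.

Let H be the event that the sample originates from the suspect; start with P(H) = 0.202. P('match'|H) = 0.807, P('match'|¬H) = 0.281.
Update on result 1 ('match'): P(H) ← 0.807·0.2020 / (0.807·0.2020 + 0.281·0.7980) = 0.16301/0.38725 = 0.4210.
Update on result 2 ('match'): P(H) ← 0.807·0.4210 / (0.807·0.4210 + 0.281·0.5790) = 0.33971/0.50242 = 0.6761.
Update on result 3 ('match'): P(H) ← 0.807·0.6761 / (0.807·0.6761 + 0.281·0.3239) = 0.54565/0.63665 = 0.8571.

Posterior P(H) ≈ 0.8571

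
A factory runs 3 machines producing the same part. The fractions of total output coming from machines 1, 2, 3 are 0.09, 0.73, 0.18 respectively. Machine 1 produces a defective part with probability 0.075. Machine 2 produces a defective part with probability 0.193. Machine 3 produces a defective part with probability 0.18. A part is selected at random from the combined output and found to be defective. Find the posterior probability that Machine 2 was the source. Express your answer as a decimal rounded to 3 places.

P(defective|M1) = 0.075; P(defective|M2) = 0.193; P(defective|M3) = 0.18.
Prior × likelihood for each source: 0.09·0.075=0.006750, 0.73·0.193=0.1409, 0.18·0.18=0.03240. Summing gives P(defective) = 0.18004.
P(Machine 2 | defective) = 0.1409 / 0.18004 = 0.783.

Posterior probability ≈ 0.783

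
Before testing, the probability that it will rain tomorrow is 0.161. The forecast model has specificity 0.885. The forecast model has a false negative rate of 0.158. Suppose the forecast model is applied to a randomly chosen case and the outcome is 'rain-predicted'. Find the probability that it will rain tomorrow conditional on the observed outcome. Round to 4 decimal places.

Let H be the event that it will rain tomorrow. P(H) = 0.161, so P(¬H) = 0.839. With E the 'rain-predicted' result, P(E|H) = 0.842 and P(E|¬H) = 0.115.
P(E) = 0.842·0.161 + 0.115·0.839 = 0.13556 + 0.096485 = 0.23205.
By Bayes' theorem, P(H|E) = 0.13556 / 0.23205 = 0.5842.

P(H | E) ≈ 0.5842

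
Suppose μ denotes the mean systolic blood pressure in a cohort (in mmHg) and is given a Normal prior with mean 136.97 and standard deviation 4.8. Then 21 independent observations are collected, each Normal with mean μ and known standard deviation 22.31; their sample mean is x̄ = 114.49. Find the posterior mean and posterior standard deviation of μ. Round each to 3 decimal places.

With known σ, the Normal prior is conjugate. Weight on the data is w = (n/σ²)/(n/σ² + 1/τ₀²) = 0.0421910/(0.0421910+0.0434028) = 0.49292.
Posterior mean = w·x̄ + (1−w)·μ₀ = 0.49292·114.49 + 0.50708·136.97 = 125.889. Posterior variance = 1/(0.0421910+0.0434028) = 11.6831, so SD = 3.418.

Posterior mean ≈ 125.889; posterior SD ≈ 3.418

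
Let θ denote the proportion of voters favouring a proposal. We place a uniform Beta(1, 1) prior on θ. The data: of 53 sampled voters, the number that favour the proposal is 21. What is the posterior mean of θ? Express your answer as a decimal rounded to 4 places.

Posterior mean ≈ 0.4000

Observing 21 successes and 32 failures updates Beta(1, 1) by adding the success and failure counts to the two shape parameters: α = 1+21 = 22, β = 1+32 = 33.
Posterior mean = α/(α+β) = 22/55 = 0.4000.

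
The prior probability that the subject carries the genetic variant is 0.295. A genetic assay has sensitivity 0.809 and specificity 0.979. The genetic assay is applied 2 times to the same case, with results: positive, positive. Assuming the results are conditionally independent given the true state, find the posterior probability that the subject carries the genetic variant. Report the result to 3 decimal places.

Posterior P(H) ≈ 0.998

With H the event that the subject carries the genetic variant, the joint likelihood of the observed sequence is P(data|H) = 0.809·0.809 = 0.65448 and P(data|¬H) = 0.021·0.021 = 0.00044100.
Bayes: P(H|data) = 0.295·0.65448 / (0.295·0.65448 + 0.705·0.00044100) = 0.19307/0.19338 = 0.9984.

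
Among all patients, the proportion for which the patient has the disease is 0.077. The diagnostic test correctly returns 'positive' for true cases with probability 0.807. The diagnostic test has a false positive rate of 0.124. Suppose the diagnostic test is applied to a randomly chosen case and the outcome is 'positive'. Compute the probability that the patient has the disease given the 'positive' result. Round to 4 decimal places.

P(H | E) ≈ 0.3519

Let H be the event that the patient has the disease. P(H) = 0.077, so P(¬H) = 0.923. With E the 'positive' result, P(E|H) = 0.807 and P(E|¬H) = 0.124.
P(E) = 0.807·0.077 + 0.124·0.923 = 0.062139 + 0.11445 = 0.17659.
By Bayes' theorem, P(H|E) = 0.062139 / 0.17659 = 0.3519.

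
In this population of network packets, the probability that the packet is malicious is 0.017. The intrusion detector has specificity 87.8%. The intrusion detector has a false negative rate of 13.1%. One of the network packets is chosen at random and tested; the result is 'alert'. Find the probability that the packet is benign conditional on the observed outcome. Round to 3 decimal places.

Let H be the event that the packet is malicious. P(H) = 0.017, so P(¬H) = 0.983. With E the 'alert' result, P(E|H) = 0.869 and P(E|¬H) = 0.122.
P(E) = 0.869·0.017 + 0.122·0.983 = 0.014773 + 0.11993 = 0.13470.
By Bayes' theorem, P(H|E) = 0.014773 / 0.13470 = 0.110. Hence P(¬H|E) = 1 − 0.110 = 0.890.

P(¬H | E) ≈ 0.890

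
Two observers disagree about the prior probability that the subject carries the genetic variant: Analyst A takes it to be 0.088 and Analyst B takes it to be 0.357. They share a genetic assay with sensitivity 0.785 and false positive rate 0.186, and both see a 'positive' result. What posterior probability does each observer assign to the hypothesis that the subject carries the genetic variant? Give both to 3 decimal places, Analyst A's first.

P('+'|H) = 0.785, P('+'|¬H) = 0.186.
Analyst A: numerator 0.785·0.088 = 0.069080; evidence = 0.069080+0.186·0.912 = 0.23871; posterior = 0.289.
Analyst B: numerator 0.785·0.357 = 0.28025; evidence = 0.28025+0.186·0.643 = 0.39984; posterior = 0.701.

Analyst A: 0.289; Analyst B: 0.701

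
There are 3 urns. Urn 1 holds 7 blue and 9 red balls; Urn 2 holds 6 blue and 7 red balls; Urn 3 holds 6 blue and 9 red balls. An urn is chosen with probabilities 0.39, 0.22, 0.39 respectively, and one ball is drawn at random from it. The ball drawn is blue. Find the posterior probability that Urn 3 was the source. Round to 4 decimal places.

P(blue|Urn 1) = 0.4375; P(blue|Urn 2) = 0.4615; P(blue|Urn 3) = 0.4.
Prior × likelihood for each source: 0.39·0.4375=0.1706, 0.22·0.4615=0.1015, 0.39·0.4=0.1560. Summing gives P(blue) = 0.42816.
P(Urn 3 | blue) = 0.1560 / 0.42816 = 0.3643.

Posterior probability ≈ 0.3643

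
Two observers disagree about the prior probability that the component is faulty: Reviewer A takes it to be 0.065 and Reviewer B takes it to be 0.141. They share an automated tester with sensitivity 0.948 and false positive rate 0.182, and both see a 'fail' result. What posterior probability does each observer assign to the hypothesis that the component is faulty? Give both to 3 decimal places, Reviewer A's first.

The likelihood ratio for a 'fail' result is 0.948/0.182 = 5.2088.
Reviewer A: prior odds 0.065/0.935 = 0.069519; posterior odds 0.36211; posterior probability 0.266.
Reviewer B: prior odds 0.141/0.859 = 0.16414; posterior odds 0.85499; posterior probability 0.461.

Reviewer A: 0.266; Reviewer B: 0.461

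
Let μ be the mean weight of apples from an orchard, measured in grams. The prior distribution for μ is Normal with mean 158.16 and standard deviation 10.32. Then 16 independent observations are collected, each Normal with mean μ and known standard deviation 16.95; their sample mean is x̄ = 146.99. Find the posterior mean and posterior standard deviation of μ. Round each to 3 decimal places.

With known σ, the Normal prior is conjugate. Weight on the data is w = (n/σ²)/(n/σ² + 1/τ₀²) = 0.0556904/(0.0556904+0.00938946) = 0.85572.
Posterior mean = w·x̄ + (1−w)·μ₀ = 0.85572·146.99 + 0.14428·158.16 = 148.602. Posterior variance = 1/(0.0556904+0.00938946) = 15.3657, so SD = 3.920.

Posterior mean ≈ 148.602; posterior SD ≈ 3.920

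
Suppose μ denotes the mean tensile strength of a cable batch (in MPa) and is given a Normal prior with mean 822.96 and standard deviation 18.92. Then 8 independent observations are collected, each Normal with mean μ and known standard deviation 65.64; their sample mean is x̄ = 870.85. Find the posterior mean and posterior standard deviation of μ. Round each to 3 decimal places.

Posterior mean ≈ 842.081; posterior SD ≈ 14.664

With known σ, the Normal prior is conjugate. Weight on the data is w = (n/σ²)/(n/σ² + 1/τ₀²) = 0.00185675/(0.00185675+0.00279356) = 0.39927.
Posterior mean = w·x̄ + (1−w)·μ₀ = 0.39927·870.85 + 0.60073·822.96 = 842.081. Posterior variance = 1/(0.00185675+0.00279356) = 215.040, so SD = 14.664.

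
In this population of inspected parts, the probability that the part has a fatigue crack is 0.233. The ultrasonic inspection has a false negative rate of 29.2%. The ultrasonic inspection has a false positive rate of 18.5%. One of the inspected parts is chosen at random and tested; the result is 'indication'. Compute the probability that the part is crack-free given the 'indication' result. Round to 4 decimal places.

Let H be the event that the part has a fatigue crack. P(H) = 0.233, so P(¬H) = 0.767. With E the 'indication' result, P(E|H) = 0.708 and P(E|¬H) = 0.185.
P(E) = 0.708·0.233 + 0.185·0.767 = 0.16496 + 0.14189 = 0.30686.
By Bayes' theorem, P(H|E) = 0.16496 / 0.30686 = 0.5376. Hence P(¬H|E) = 1 − 0.5376 = 0.4624.

P(¬H | E) ≈ 0.4624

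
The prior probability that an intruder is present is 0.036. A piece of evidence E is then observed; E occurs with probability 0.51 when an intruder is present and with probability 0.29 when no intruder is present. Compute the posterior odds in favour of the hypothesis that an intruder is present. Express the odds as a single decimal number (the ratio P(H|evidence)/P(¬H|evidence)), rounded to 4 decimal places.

Prior odds = 0.036/(1−0.036) = 0.037344.
Likelihood ratio for E = 0.51/0.29 = 1.7586.
Posterior odds = prior odds × LR = 0.065675.

Posterior odds ≈ 0.0657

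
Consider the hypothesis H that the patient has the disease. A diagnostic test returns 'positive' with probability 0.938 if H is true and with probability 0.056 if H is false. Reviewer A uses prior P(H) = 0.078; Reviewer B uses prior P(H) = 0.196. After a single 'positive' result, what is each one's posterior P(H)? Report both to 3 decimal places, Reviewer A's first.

P('+'|H) = 0.938, P('+'|¬H) = 0.056.
Reviewer A: numerator 0.938·0.078 = 0.073164; evidence = 0.073164+0.056·0.922 = 0.12480; posterior = 0.586.
Reviewer B: numerator 0.938·0.196 = 0.18385; evidence = 0.18385+0.056·0.804 = 0.22887; posterior = 0.803.

Reviewer A: 0.586; Reviewer B: 0.803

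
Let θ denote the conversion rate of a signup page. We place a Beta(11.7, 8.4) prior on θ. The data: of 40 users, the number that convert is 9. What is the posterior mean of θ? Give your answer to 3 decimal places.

Observing 9 successes and 31 failures updates Beta(11.7, 8.4) by adding the success and failure counts to the two shape parameters: α = 11.7+9 = 20.7, β = 8.4+31 = 39.4.
Posterior mean = α/(α+β) = 20.7/60.1 = 0.344.

Posterior mean ≈ 0.344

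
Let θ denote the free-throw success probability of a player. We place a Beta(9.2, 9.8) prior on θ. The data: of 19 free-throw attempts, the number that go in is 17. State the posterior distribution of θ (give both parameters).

Observing 17 successes and 2 failures updates Beta(9.2, 9.8) by adding the success and failure counts to the two shape parameters: α = 9.2+17 = 26.2, β = 9.8+2 = 11.8.

Posterior: Beta(26.2, 11.8)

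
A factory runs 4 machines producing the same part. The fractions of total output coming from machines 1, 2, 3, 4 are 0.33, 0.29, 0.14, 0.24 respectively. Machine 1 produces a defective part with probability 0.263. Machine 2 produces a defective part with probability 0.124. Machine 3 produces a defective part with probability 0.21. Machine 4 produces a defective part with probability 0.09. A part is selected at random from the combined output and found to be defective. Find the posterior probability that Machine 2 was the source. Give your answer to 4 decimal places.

Posterior probability ≈ 0.2070

Tabulate prior·likelihood by source: [1] prior 0.33, lik 0.263, product 0.08679; [2] prior 0.29, lik 0.124, product 0.03596; [3] prior 0.14, lik 0.21, product 0.02940; [4] prior 0.24, lik 0.09, product 0.02160.
Normalizing constant = 0.17375; the posterior for Machine 2 is its product over the sum, 0.03596/0.17375 = 0.2070.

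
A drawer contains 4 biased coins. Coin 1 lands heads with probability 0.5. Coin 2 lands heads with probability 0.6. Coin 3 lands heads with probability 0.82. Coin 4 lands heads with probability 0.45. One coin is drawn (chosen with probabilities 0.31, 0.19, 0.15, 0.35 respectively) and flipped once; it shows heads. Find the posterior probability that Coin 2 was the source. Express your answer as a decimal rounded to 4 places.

Posterior probability ≈ 0.2075

Tabulate prior·likelihood by source: [1] prior 0.31, lik 0.5, product 0.1550; [2] prior 0.19, lik 0.6, product 0.1140; [3] prior 0.15, lik 0.82, product 0.1230; [4] prior 0.35, lik 0.45, product 0.1575.
Normalizing constant = 0.54950; the posterior for Coin 2 is its product over the sum, 0.1140/0.54950 = 0.2075.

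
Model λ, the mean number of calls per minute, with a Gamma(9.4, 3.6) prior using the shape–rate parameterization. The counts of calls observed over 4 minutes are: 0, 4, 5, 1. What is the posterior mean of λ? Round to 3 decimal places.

Posterior mean ≈ 2.553

The Poisson likelihood adds the total count to the shape and the number of exposure periods to the rate. Here ∑xᵢ = 10 and n = 4, so shape 9.4→19.4 and rate 3.6→7.6.
E[λ | data] = 19.4/7.6 = 2.553.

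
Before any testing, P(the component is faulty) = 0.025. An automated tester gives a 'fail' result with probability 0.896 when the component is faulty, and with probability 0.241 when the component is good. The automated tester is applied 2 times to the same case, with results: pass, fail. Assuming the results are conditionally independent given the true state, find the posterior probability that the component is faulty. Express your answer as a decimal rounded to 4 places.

Posterior P(H) ≈ 0.0129

With H the event that the component is faulty, the joint likelihood of the observed sequence is P(data|H) = 0.104·0.896 = 0.093184 and P(data|¬H) = 0.759·0.241 = 0.18292.
Bayes: P(H|data) = 0.025·0.093184 / (0.025·0.093184 + 0.975·0.18292) = 0.0023296/0.18068 = 0.0129.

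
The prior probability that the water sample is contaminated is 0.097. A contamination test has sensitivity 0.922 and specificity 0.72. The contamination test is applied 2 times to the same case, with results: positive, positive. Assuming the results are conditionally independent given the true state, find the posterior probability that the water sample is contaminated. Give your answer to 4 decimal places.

Let H be the event that the water sample is contaminated; start with P(H) = 0.097. P('positive'|H) = 0.922, P('positive'|¬H) = 0.28.
Update on result 1 ('positive'): P(H) ← 0.922·0.0970 / (0.922·0.0970 + 0.28·0.9030) = 0.089434/0.34227 = 0.2613.
Update on result 2 ('positive'): P(H) ← 0.922·0.2613 / (0.922·0.2613 + 0.28·0.7387) = 0.24091/0.44775 = 0.5381.

Posterior P(H) ≈ 0.5381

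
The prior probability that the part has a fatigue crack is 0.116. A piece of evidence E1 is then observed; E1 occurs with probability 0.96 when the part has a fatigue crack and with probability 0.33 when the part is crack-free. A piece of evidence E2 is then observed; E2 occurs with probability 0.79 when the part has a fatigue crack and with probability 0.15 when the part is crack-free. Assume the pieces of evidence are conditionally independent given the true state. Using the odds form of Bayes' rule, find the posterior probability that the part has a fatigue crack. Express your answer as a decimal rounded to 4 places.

Posterior probability ≈ 0.6678

Prior odds = 0.116/(1−0.116) = 0.13122. In log-odds, ln(0.13122) = -2.0309.
Add log likelihood ratios: ln(2.9091) + ln(5.2667) = 2.7292.
Posterior log-odds = 0.69837, so posterior odds = exp(0.69837) = 2.0105. Converting, P(H|E) = 2.0105/3.0105 = 0.6678.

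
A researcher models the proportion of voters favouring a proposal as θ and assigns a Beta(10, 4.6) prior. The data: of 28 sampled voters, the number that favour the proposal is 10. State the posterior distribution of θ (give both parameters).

Observing 10 successes and 18 failures updates Beta(10, 4.6) by adding the success and failure counts to the two shape parameters: α = 10+10 = 20, β = 4.6+18 = 22.6.

Posterior: Beta(20, 22.6)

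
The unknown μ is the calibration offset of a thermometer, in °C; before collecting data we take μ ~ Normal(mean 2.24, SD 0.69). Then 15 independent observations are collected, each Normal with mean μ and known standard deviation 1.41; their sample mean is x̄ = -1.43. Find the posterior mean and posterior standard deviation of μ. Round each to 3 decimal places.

Posterior mean ≈ -0.631; posterior SD ≈ 0.322

With known σ, the Normal prior is conjugate. Weight on the data is w = (n/σ²)/(n/σ² + 1/τ₀²) = 7.54489/(7.54489+2.10040) = 0.78224.
Posterior mean = w·x̄ + (1−w)·μ₀ = 0.78224·-1.43 + 0.21776·2.24 = -0.631. Posterior variance = 1/(7.54489+2.10040) = 0.103678, so SD = 0.322.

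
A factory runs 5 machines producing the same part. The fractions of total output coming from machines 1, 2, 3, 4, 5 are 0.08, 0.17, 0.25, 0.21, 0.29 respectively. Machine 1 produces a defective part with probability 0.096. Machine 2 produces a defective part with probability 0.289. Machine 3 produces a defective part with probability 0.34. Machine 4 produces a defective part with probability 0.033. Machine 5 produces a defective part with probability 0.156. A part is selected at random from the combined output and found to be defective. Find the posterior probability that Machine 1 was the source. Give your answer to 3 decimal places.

Posterior probability ≈ 0.040

P(defective|M1) = 0.096; P(defective|M2) = 0.289; P(defective|M3) = 0.34; P(defective|M4) = 0.033; P(defective|M5) = 0.156.
Prior × likelihood for each source: 0.08·0.096=0.007680, 0.17·0.289=0.04913, 0.25·0.34=0.08500, 0.21·0.033=0.006930, 0.29·0.156=0.04524. Summing gives P(defective) = 0.19398.
P(Machine 1 | defective) = 0.007680 / 0.19398 = 0.040.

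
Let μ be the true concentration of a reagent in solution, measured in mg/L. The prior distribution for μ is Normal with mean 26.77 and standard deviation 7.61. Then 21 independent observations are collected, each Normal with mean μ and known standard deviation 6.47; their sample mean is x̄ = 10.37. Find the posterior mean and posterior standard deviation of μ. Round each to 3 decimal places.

Prior precision 1/τ₀² = 1/7.61² = 0.0172675; data precision n/σ² = 21/6.47² = 0.501661.
Posterior precision = 0.0172675 + 0.501661 = 0.518929, giving posterior SD = 1/√0.518929 = 1.388.
Posterior mean = (0.0172675·26.77 + 0.501661·10.37) / 0.518929 = 10.916.

Posterior mean ≈ 10.916; posterior SD ≈ 1.388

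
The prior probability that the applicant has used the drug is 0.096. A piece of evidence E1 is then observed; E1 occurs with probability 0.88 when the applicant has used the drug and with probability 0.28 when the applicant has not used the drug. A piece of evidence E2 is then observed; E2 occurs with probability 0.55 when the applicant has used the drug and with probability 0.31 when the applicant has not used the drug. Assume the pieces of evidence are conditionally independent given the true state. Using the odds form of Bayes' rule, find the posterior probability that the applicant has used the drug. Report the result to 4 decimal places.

Prior odds = 0.096/(1−0.096) = 0.10619. In log-odds, ln(0.10619) = -2.2425.
Add log likelihood ratios: ln(3.1429) + ln(1.7742) = 1.7185.
Posterior log-odds = -0.52400, so posterior odds = exp(-0.52400) = 0.59215. Converting, P(H|E) = 0.59215/1.5921 = 0.3719.

Posterior probability ≈ 0.3719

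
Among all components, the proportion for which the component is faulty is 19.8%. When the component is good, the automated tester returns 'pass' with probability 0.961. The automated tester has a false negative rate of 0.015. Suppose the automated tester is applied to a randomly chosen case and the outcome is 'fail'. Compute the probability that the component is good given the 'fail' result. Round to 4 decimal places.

Let H be the event that the component is faulty. P(H) = 0.198, so P(¬H) = 0.802. With E the 'fail' result, P(E|H) = 0.985 and P(E|¬H) = 0.039.
P(E) = 0.985·0.198 + 0.039·0.802 = 0.19503 + 0.031278 = 0.22631.
By Bayes' theorem, P(H|E) = 0.19503 / 0.22631 = 0.8618. Hence P(¬H|E) = 1 − 0.8618 = 0.1382.

P(¬H | E) ≈ 0.1382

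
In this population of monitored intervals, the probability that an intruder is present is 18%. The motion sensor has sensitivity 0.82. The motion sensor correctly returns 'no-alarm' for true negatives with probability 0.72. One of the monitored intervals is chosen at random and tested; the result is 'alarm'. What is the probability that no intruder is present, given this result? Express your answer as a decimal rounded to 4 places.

Write H for 'an intruder is present'. Prior odds H:¬H = 0.18/0.82 = 0.21951. For the 'alarm' outcome, the likelihood ratio is 0.82/0.28 = 2.9286.
Posterior odds = 0.21951 × 2.9286 = 0.64286, so P(H|E) = 0.64286/(1+0.64286) = 0.3913. Then P(¬H|E) = 1 − 0.3913 = 0.6087.

P(¬H | E) ≈ 0.6087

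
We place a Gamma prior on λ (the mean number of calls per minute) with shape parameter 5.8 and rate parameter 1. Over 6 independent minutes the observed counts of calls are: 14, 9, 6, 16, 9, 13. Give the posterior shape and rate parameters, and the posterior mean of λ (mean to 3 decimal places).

Posterior: Gamma(shape=72.8, rate=7); mean ≈ 10.400

Total count ∑xᵢ = 67 over n = 6 minutes.
Gamma is conjugate to the Poisson likelihood: posterior is Gamma(shape = 5.8+67 = 72.8, rate = 1+6 = 7).
Posterior mean = shape/rate = 72.8/7 = 10.400.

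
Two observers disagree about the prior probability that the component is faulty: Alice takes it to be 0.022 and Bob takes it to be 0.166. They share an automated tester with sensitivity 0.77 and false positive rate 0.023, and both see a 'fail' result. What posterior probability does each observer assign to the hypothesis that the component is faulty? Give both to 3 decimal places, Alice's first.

P('+'|H) = 0.77, P('+'|¬H) = 0.023.
Alice: numerator 0.77·0.022 = 0.016940; evidence = 0.016940+0.023·0.978 = 0.039434; posterior = 0.430.
Bob: numerator 0.77·0.166 = 0.12782; evidence = 0.12782+0.023·0.834 = 0.14700; posterior = 0.870.

Alice: 0.430; Bob: 0.870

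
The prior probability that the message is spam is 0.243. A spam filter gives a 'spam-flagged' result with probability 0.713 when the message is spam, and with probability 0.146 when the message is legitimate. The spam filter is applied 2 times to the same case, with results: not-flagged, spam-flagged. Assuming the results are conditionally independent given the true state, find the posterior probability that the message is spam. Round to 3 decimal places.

With H the event that the message is spam, the joint likelihood of the observed sequence is P(data|H) = 0.287·0.713 = 0.20463 and P(data|¬H) = 0.854·0.146 = 0.12468.
Bayes: P(H|data) = 0.243·0.20463 / (0.243·0.20463 + 0.757·0.12468) = 0.049725/0.14411 = 0.3450.

Posterior P(H) ≈ 0.345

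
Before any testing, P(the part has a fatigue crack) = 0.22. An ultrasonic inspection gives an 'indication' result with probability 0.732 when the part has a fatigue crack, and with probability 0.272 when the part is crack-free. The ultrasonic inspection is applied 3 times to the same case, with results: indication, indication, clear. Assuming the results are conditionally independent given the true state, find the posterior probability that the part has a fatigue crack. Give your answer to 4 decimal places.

Let H be the event that the part has a fatigue crack; start with P(H) = 0.22. P('indication'|H) = 0.732, P('indication'|¬H) = 0.272.
Update on result 1 ('indication'): P(H) ← 0.732·0.2200 / (0.732·0.2200 + 0.272·0.7800) = 0.16104/0.37320 = 0.4315.
Update on result 2 ('indication'): P(H) ← 0.732·0.4315 / (0.732·0.4315 + 0.272·0.5685) = 0.31587/0.47050 = 0.6713.
Update on result 3 ('clear'): P(H) ← 0.268·0.6713 / (0.268·0.6713 + 0.728·0.3287) = 0.17992/0.41918 = 0.4292.

Posterior P(H) ≈ 0.4292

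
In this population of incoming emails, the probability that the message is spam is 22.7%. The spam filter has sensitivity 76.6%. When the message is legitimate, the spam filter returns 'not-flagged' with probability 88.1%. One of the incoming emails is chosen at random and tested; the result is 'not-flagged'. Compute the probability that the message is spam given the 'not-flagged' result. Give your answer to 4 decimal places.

Write H for 'the message is spam'. Prior odds H:¬H = 0.227/0.773 = 0.29366. For the 'not-flagged' outcome, the likelihood ratio is 0.234/0.881 = 0.26561.
Posterior odds = 0.29366 × 0.26561 = 0.077999, so P(H|E) = 0.077999/(1+0.077999) = 0.0724.

P(H | E) ≈ 0.0724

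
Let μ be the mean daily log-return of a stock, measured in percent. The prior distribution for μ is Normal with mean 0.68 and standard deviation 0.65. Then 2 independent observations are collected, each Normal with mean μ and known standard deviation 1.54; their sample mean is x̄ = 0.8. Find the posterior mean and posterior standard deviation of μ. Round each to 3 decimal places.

Posterior mean ≈ 0.712; posterior SD ≈ 0.558

Prior precision 1/τ₀² = 1/0.65² = 2.36686; data precision n/σ² = 2/1.54² = 0.843313.
Posterior precision = 2.36686 + 0.843313 = 3.21018, giving posterior SD = 1/√3.21018 = 0.558.
Posterior mean = (2.36686·0.68 + 0.843313·0.8) / 3.21018 = 0.712.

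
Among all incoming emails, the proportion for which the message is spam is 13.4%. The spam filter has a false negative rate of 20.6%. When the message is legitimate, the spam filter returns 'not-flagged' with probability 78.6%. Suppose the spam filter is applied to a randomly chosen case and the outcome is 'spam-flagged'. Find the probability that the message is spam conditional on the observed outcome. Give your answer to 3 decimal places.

P(H | E) ≈ 0.365

Let H be the event that the message is spam. P(H) = 0.134, so P(¬H) = 0.866. With E the 'spam-flagged' result, P(E|H) = 0.794 and P(E|¬H) = 0.214.
P(E) = 0.794·0.134 + 0.214·0.866 = 0.10640 + 0.18532 = 0.29172.
By Bayes' theorem, P(H|E) = 0.10640 / 0.29172 = 0.365.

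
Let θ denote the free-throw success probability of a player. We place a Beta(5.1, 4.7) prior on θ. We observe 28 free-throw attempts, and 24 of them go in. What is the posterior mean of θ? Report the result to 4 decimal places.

The binomial likelihood is conjugate to the Beta prior: with 24 successes and 4 failures, the posterior is Beta(5.1+24, 4.7+4) = Beta(29.1, 8.7).
E[θ | data] = 29.1/(29.1+8.7) = 0.7698.

Posterior mean ≈ 0.7698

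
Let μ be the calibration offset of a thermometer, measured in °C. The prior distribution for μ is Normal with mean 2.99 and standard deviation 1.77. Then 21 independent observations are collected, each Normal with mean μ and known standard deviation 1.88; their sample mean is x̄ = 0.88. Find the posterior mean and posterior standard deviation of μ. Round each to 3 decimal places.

Prior precision 1/τ₀² = 1/1.77² = 0.319193; data precision n/σ² = 21/1.88² = 5.94160.
Posterior precision = 0.319193 + 5.94160 = 6.26080, giving posterior SD = 1/√6.26080 = 0.400.
Posterior mean = (0.319193·2.99 + 5.94160·0.88) / 6.26080 = 0.988.

Posterior mean ≈ 0.988; posterior SD ≈ 0.400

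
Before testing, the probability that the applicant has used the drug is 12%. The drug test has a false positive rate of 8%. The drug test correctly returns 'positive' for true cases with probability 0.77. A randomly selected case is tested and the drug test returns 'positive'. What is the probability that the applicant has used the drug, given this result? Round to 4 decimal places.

P(H | E) ≈ 0.5676

Write H for 'the applicant has used the drug'. Prior odds H:¬H = 0.12/0.88 = 0.13636. For the 'positive' outcome, the likelihood ratio is 0.77/0.08 = 9.6250.
Posterior odds = 0.13636 × 9.6250 = 1.3125, so P(H|E) = 1.3125/(1+1.3125) = 0.5676.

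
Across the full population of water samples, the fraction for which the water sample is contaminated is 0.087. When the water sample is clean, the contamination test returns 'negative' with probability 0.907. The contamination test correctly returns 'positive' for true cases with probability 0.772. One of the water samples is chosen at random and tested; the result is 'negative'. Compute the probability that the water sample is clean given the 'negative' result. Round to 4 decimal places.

Let H be the event that the water sample is contaminated. P(H) = 0.087, so P(¬H) = 0.913. With E the 'negative' result, P(E|H) = 0.228 and P(E|¬H) = 0.907.
P(E) = 0.228·0.087 + 0.907·0.913 = 0.019836 + 0.82809 = 0.84793.
By Bayes' theorem, P(H|E) = 0.019836 / 0.84793 = 0.0234. Hence P(¬H|E) = 1 − 0.0234 = 0.9766.

P(¬H | E) ≈ 0.9766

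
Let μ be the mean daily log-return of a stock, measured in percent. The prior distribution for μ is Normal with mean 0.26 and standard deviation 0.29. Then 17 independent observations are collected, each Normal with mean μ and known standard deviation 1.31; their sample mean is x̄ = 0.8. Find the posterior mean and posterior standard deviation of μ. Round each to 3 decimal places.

Posterior mean ≈ 0.505; posterior SD ≈ 0.214

With known σ, the Normal prior is conjugate. Weight on the data is w = (n/σ²)/(n/σ² + 1/τ₀²) = 9.90618/(9.90618+11.8906) = 0.45448.
Posterior mean = w·x̄ + (1−w)·μ₀ = 0.45448·0.8 + 0.54552·0.26 = 0.505. Posterior variance = 1/(9.90618+11.8906) = 0.0458783, so SD = 0.214.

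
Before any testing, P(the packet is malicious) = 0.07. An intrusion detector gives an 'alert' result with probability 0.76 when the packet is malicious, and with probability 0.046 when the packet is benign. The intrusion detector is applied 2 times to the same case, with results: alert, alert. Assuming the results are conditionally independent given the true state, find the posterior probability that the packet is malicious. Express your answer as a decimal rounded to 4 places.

With H the event that the packet is malicious, the joint likelihood of the observed sequence is P(data|H) = 0.76·0.76 = 0.57760 and P(data|¬H) = 0.046·0.046 = 0.0021160.
Bayes: P(H|data) = 0.07·0.57760 / (0.07·0.57760 + 0.93·0.0021160) = 0.040432/0.042400 = 0.9536.

Posterior P(H) ≈ 0.9536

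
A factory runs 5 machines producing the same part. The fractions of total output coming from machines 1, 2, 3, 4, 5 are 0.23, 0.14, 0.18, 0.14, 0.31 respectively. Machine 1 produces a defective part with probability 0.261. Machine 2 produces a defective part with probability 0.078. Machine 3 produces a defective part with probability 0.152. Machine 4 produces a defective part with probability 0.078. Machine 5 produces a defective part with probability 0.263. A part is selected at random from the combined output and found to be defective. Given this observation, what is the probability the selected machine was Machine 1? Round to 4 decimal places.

Tabulate prior·likelihood by source: [1] prior 0.23, lik 0.261, product 0.06003; [2] prior 0.14, lik 0.078, product 0.01092; [3] prior 0.18, lik 0.152, product 0.02736; [4] prior 0.14, lik 0.078, product 0.01092; [5] prior 0.31, lik 0.263, product 0.08153.
Normalizing constant = 0.19076; the posterior for Machine 1 is its product over the sum, 0.06003/0.19076 = 0.3147.

Posterior probability ≈ 0.3147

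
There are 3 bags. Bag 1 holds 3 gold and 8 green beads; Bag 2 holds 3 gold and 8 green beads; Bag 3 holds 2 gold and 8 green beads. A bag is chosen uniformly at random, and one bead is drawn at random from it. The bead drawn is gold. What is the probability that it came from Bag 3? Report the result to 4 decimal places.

P(gold|Bag 1) = 0.2727; P(gold|Bag 2) = 0.2727; P(gold|Bag 3) = 0.2.
Prior × likelihood for each source: 0.333333·0.2727=0.09091, 0.333333·0.2727=0.09091, 0.333333·0.2=0.06667. Summing gives P(gold) = 0.24848.
P(Bag 3 | gold) = 0.06667 / 0.24848 = 0.2683.

Posterior probability ≈ 0.2683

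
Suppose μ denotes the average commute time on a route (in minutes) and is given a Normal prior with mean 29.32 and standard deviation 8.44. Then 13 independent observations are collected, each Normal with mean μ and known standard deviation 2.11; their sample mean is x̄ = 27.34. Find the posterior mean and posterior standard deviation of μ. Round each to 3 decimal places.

Prior precision 1/τ₀² = 1/8.44² = 0.0140383; data precision n/σ² = 13/2.11² = 2.91997.
Posterior precision = 0.0140383 + 2.91997 = 2.93401, giving posterior SD = 1/√2.93401 = 0.584.
Posterior mean = (0.0140383·29.32 + 2.91997·27.34) / 2.93401 = 27.349.

Posterior mean ≈ 27.349; posterior SD ≈ 0.584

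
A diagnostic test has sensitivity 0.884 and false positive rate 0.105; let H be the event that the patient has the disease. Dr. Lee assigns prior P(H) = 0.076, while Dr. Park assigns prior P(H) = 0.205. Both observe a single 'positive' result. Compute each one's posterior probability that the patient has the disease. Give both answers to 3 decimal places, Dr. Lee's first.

P('+'|H) = 0.884, P('+'|¬H) = 0.105.
Dr. Lee: numerator 0.884·0.076 = 0.067184; evidence = 0.067184+0.105·0.924 = 0.16420; posterior = 0.409.
Dr. Park: numerator 0.884·0.205 = 0.18122; evidence = 0.18122+0.105·0.795 = 0.26470; posterior = 0.685.

Dr. Lee: 0.409; Dr. Park: 0.685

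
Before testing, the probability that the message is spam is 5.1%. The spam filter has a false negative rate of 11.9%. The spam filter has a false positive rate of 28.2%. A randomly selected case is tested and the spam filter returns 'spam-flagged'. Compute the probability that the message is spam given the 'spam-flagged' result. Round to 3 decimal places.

P(H | E) ≈ 0.144

Let H be the event that the message is spam. P(H) = 0.051, so P(¬H) = 0.949. With E the 'spam-flagged' result, P(E|H) = 0.881 and P(E|¬H) = 0.282.
P(E) = 0.881·0.051 + 0.282·0.949 = 0.044931 + 0.26762 = 0.31255.
By Bayes' theorem, P(H|E) = 0.044931 / 0.31255 = 0.144.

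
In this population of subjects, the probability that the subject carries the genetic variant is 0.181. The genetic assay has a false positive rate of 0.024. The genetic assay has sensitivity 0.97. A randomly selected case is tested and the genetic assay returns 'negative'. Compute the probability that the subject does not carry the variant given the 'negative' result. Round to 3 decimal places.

P(¬H | E) ≈ 0.993

Let H be the event that the subject carries the genetic variant. P(H) = 0.181, so P(¬H) = 0.819. With E the 'negative' result, P(E|H) = 0.03 and P(E|¬H) = 0.976.
P(E) = 0.03·0.181 + 0.976·0.819 = 0.0054300 + 0.79934 = 0.80477.
By Bayes' theorem, P(H|E) = 0.0054300 / 0.80477 = 0.007. Hence P(¬H|E) = 1 − 0.007 = 0.993.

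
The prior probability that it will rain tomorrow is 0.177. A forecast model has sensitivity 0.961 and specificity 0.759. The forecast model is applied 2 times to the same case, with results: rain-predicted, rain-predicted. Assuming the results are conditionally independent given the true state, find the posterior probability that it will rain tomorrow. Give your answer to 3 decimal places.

Posterior P(H) ≈ 0.774

Let H be the event that it will rain tomorrow; start with P(H) = 0.177. P('rain-predicted'|H) = 0.961, P('rain-predicted'|¬H) = 0.241.
Update on result 1 ('rain-predicted'): P(H) ← 0.961·0.1770 / (0.961·0.1770 + 0.241·0.8230) = 0.17010/0.36844 = 0.4617.
Update on result 2 ('rain-predicted'): P(H) ← 0.961·0.4617 / (0.961·0.4617 + 0.241·0.5383) = 0.44366/0.57340 = 0.7737.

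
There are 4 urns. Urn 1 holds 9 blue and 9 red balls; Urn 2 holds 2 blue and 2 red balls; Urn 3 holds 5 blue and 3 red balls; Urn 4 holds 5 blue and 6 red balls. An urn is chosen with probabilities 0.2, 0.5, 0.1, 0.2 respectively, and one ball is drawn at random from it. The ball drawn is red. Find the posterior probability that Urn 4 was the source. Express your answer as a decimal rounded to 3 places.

Posterior probability ≈ 0.220

P(red|Urn 1) = 0.5; P(red|Urn 2) = 0.5; P(red|Urn 3) = 0.375; P(red|Urn 4) = 0.5455.
Prior × likelihood for each source: 0.2·0.5=0.1000, 0.5·0.5=0.2500, 0.1·0.375=0.03750, 0.2·0.5455=0.1091. Summing gives P(red) = 0.49659.
P(Urn 4 | red) = 0.1091 / 0.49659 = 0.220.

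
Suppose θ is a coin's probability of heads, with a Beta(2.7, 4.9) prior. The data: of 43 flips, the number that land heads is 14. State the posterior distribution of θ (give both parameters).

The binomial likelihood is conjugate to the Beta prior: with 14 successes and 29 failures, the posterior is Beta(2.7+14, 4.9+29) = Beta(16.7, 33.9).

Posterior: Beta(16.7, 33.9)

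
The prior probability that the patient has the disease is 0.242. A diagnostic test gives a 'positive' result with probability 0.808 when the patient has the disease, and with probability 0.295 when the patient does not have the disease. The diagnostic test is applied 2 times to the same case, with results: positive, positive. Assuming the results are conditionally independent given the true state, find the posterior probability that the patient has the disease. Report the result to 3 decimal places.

Posterior P(H) ≈ 0.705

With H the event that the patient has the disease, the joint likelihood of the observed sequence is P(data|H) = 0.808·0.808 = 0.65286 and P(data|¬H) = 0.295·0.295 = 0.087025.
Bayes: P(H|data) = 0.242·0.65286 / (0.242·0.65286 + 0.758·0.087025) = 0.15799/0.22396 = 0.7055.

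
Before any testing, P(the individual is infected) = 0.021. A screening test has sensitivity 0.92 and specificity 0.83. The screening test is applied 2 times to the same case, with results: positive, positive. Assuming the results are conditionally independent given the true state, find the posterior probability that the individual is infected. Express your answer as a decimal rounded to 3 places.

With H the event that the individual is infected, the joint likelihood of the observed sequence is P(data|H) = 0.92·0.92 = 0.84640 and P(data|¬H) = 0.17·0.17 = 0.028900.
Bayes: P(H|data) = 0.021·0.84640 / (0.021·0.84640 + 0.979·0.028900) = 0.017774/0.046068 = 0.3858.

Posterior P(H) ≈ 0.386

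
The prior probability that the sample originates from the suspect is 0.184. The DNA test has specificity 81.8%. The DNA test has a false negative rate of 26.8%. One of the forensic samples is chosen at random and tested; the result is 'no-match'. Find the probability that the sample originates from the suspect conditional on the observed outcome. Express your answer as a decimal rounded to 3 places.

Let H be the event that the sample originates from the suspect. P(H) = 0.184, so P(¬H) = 0.816. With E the 'no-match' result, P(E|H) = 0.268 and P(E|¬H) = 0.818.
P(E) = 0.268·0.184 + 0.818·0.816 = 0.049312 + 0.66749 = 0.71680.
By Bayes' theorem, P(H|E) = 0.049312 / 0.71680 = 0.069.

P(H | E) ≈ 0.069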